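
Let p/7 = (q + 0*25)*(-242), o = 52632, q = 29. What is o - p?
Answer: 101758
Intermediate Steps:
p = -49126 (p = 7*((29 + 0*25)*(-242)) = 7*((29 + 0)*(-242)) = 7*(29*(-242)) = 7*(-7018) = -49126)
o - p = 52632 - 1*(-49126) = 52632 + 49126 = 101758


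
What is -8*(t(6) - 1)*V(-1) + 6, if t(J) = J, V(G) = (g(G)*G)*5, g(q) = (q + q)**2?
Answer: 806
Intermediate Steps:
g(q) = 4*q**2 (g(q) = (2*q)**2 = 4*q**2)
V(G) = 20*G**3 (V(G) = ((4*G**2)*G)*5 = (4*G**3)*5 = 20*G**3)
-8*(t(6) - 1)*V(-1) + 6 = -8*(6 - 1)*20*(-1)**3 + 6 = -40*20*(-1) + 6 = -40*(-20) + 6 = -8*(-100) + 6 = 800 + 6 = 806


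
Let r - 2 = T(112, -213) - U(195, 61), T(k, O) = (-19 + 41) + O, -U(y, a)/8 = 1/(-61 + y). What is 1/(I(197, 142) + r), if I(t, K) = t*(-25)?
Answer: -67/342634 ≈ -0.00019554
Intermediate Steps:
U(y, a) = -8/(-61 + y)
I(t, K) = -25*t
T(k, O) = 22 + O
r = -12659/67 (r = 2 + ((22 - 213) - (-8)/(-61 + 195)) = 2 + (-191 - (-8)/134) = 2 + (-191 - 1*(-4/67)) = 2 + (-191 + 4/67) = 2 - 12793/67 = -12659/67 ≈ -188.94)
1/(I(197, 142) + r) = 1/(-25*197 - 12659/67) = 1/(-4925 - 12659/67) = 1/(-342634/67) = -67/342634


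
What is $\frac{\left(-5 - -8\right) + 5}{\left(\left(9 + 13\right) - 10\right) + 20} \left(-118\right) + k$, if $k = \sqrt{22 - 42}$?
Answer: $- \frac{59}{2} + 2 i \sqrt{5} \approx -29.5 + 4.4721 i$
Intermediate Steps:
$k = 2 i \sqrt{5}$ ($k = \sqrt{-20} = 2 i \sqrt{5} \approx 4.4721 i$)
$\frac{\left(-5 - -8\right) + 5}{\left(\left(9 + 13\right) - 10\right) + 20} \left(-118\right) + k = \frac{\left(-5 - -8\right) + 5}{\left(\left(9 + 13\right) - 10\right) + 20} \left(-118\right) + 2 i \sqrt{5} = \frac{\left(-5 + 8\right) + 5}{\left(22 - 10\right) + 20} \left(-118\right) + 2 i \sqrt{5} = \frac{3 + 5}{12 + 20} \left(-118\right) + 2 i \sqrt{5} = \frac{8}{32} \left(-118\right) + 2 i \sqrt{5} = 8 \cdot \frac{1}{32} \left(-118\right) + 2 i \sqrt{5} = \frac{1}{4} \left(-118\right) + 2 i \sqrt{5} = - \frac{59}{2} + 2 i \sqrt{5}$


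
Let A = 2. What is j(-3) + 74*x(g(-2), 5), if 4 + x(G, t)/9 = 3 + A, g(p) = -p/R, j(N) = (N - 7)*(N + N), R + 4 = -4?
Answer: 726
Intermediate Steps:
R = -8 (R = -4 - 4 = -8)
j(N) = 2*N*(-7 + N) (j(N) = (-7 + N)*(2*N) = 2*N*(-7 + N))
g(p) = p/8 (g(p) = -p/(-8) = -p*(-1)/8 = -(-1)*p/8 = p/8)
x(G, t) = 9 (x(G, t) = -36 + 9*(3 + 2) = -36 + 9*5 = -36 + 45 = 9)
j(-3) + 74*x(g(-2), 5) = 2*(-3)*(-7 - 3) + 74*9 = 2*(-3)*(-10) + 666 = 60 + 666 = 726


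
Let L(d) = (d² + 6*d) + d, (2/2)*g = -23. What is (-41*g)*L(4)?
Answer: 41492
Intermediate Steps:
g = -23
L(d) = d² + 7*d
(-41*g)*L(4) = (-41*(-23))*(4*(7 + 4)) = 943*(4*11) = 943*44 = 41492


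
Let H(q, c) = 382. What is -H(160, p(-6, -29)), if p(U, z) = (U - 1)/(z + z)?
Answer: -382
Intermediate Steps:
p(U, z) = (-1 + U)/(2*z) (p(U, z) = (-1 + U)/((2*z)) = (-1 + U)*(1/(2*z)) = (-1 + U)/(2*z))
-H(160, p(-6, -29)) = -1*382 = -382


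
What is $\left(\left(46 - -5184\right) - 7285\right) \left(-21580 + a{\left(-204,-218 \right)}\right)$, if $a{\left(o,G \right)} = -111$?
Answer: $44575005$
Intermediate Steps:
$\left(\left(46 - -5184\right) - 7285\right) \left(-21580 + a{\left(-204,-218 \right)}\right) = \left(\left(46 - -5184\right) - 7285\right) \left(-21580 - 111\right) = \left(\left(46 + 5184\right) - 7285\right) \left(-21691\right) = \left(5230 - 7285\right) \left(-21691\right) = \left(-2055\right) \left(-21691\right) = 44575005$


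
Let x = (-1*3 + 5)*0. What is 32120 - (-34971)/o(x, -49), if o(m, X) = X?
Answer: 1538909/49 ≈ 31406.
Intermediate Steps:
x = 0 (x = (-3 + 5)*0 = 2*0 = 0)
32120 - (-34971)/o(x, -49) = 32120 - (-34971)/(-49) = 32120 - (-34971)*(-1)/49 = 32120 - 1*34971/49 = 32120 - 34971/49 = 1538909/49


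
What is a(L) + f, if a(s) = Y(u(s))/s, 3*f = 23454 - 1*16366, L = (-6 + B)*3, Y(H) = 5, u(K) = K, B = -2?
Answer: 56699/24 ≈ 2362.5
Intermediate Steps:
L = -24 (L = (-6 - 2)*3 = -8*3 = -24)
f = 7088/3 (f = (23454 - 1*16366)/3 = (23454 - 16366)/3 = (1/3)*7088 = 7088/3 ≈ 2362.7)
a(s) = 5/s
a(L) + f = 5/(-24) + 7088/3 = 5*(-1/24) + 7088/3 = -5/24 + 7088/3 = 56699/24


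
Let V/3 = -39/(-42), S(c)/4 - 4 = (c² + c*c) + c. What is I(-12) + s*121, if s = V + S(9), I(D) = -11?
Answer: 1190365/14 ≈ 85026.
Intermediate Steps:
S(c) = 16 + 4*c + 8*c² (S(c) = 16 + 4*((c² + c*c) + c) = 16 + 4*((c² + c²) + c) = 16 + 4*(2*c² + c) = 16 + 4*(c + 2*c²) = 16 + (4*c + 8*c²) = 16 + 4*c + 8*c²)
V = 39/14 (V = 3*(-39/(-42)) = 3*(-39*(-1/42)) = 3*(13/14) = 39/14 ≈ 2.7857)
s = 9839/14 (s = 39/14 + (16 + 4*9 + 8*9²) = 39/14 + (16 + 36 + 8*81) = 39/14 + (16 + 36 + 648) = 39/14 + 700 = 9839/14 ≈ 702.79)
I(-12) + s*121 = -11 + (9839/14)*121 = -11 + 1190519/14 = 1190365/14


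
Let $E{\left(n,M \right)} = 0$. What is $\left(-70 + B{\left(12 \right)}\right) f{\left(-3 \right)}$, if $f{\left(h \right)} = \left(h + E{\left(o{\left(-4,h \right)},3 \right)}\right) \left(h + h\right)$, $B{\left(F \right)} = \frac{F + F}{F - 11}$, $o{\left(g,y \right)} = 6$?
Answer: $-828$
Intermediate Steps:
$B{\left(F \right)} = \frac{2 F}{-11 + F}$
$f{\left(h \right)} = 2 h^{2}$ ($f{\left(h \right)} = \left(h + 0\right) \left(h + h\right) = h 2 h = 2 h^{2}$)
$\left(-70 + B{\left(12 \right)}\right) f{\left(-3 \right)} = \left(-70 + 2 \cdot 12 \frac{1}{-11 + 12}\right) 2 \left(-3\right)^{2} = \left(-70 + 2 \cdot 12 \cdot 1^{-1}\right) 2 \cdot 9 = \left(-70 + 2 \cdot 12 \cdot 1\right) 18 = \left(-70 + 24\right) 18 = \left(-46\right) 18 = -828$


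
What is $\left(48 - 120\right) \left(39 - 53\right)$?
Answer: $1008$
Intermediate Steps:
$\left(48 - 120\right) \left(39 - 53\right) = - 72 \left(39 - 53\right) = \left(-72\right) \left(-14\right) = 1008$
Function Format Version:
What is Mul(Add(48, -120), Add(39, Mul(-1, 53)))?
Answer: 1008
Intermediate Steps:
Mul(Add(48, -120), Add(39, Mul(-1, 53))) = Mul(-72, Add(39, -53)) = Mul(-72, -14) = 1008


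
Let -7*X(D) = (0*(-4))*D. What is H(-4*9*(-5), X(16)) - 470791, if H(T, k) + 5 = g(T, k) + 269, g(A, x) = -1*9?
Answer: -470536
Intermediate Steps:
g(A, x) = -9
X(D) = 0 (X(D) = -0*(-4)*D/7 = -0*D = -⅐*0 = 0)
H(T, k) = 255 (H(T, k) = -5 + (-9 + 269) = -5 + 260 = 255)
H(-4*9*(-5), X(16)) - 470791 = 255 - 470791 = -470536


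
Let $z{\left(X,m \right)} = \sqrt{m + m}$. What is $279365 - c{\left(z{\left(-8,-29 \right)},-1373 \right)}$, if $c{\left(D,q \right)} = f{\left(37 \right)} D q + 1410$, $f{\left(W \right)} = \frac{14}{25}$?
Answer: $277955 + \frac{19222 i \sqrt{58}}{25} \approx 2.7796 \cdot 10^{5} + 5855.6 i$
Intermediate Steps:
$f{\left(W \right)} = \frac{14}{25}$ ($f{\left(W \right)} = 14 \cdot \frac{1}{25} = \frac{14}{25}$)
$z{\left(X,m \right)} = \sqrt{2} \sqrt{m}$ ($z{\left(X,m \right)} = \sqrt{2 m} = \sqrt{2} \sqrt{m}$)
$c{\left(D,q \right)} = 1410 + \frac{14 D q}{25}$ ($c{\left(D,q \right)} = \frac{14 D}{25} q + 1410 = \frac{14 D q}{25} + 1410 = 1410 + \frac{14 D q}{25}$)
$279365 - c{\left(z{\left(-8,-29 \right)},-1373 \right)} = 279365 - \left(1410 + \frac{14}{25} \sqrt{2} \sqrt{-29} \left(-1373\right)\right) = 279365 - \left(1410 + \frac{14}{25} \sqrt{2} i \sqrt{29} \left(-1373\right)\right) = 279365 - \left(1410 + \frac{14}{25} i \sqrt{58} \left(-1373\right)\right) = 279365 - \left(1410 - \frac{19222 i \sqrt{58}}{25}\right) = 277955 + \frac{19222 i \sqrt{58}}{25}$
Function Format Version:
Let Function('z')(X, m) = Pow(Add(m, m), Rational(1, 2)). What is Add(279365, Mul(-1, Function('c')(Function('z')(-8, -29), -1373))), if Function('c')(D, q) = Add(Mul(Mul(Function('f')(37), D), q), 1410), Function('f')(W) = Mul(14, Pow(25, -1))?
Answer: Add(277955, Mul(Rational(19222, 25), I, Pow(58, Rational(1, 2)))) ≈ Add(2.7796e+5, Mul(5855.6, I))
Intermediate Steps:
Function('f')(W) = Rational(14, 25) (Function('f')(W) = Mul(14, Rational(1, 25)) = Rational(14, 25))
Function('z')(X, m) = Mul(Pow(2, Rational(1, 2)), Pow(m, Rational(1, 2))) (Function('z')(X, m) = Pow(Mul(2, m), Rational(1, 2)) = Mul(Pow(2, Rational(1, 2)), Pow(m, Rational(1, 2))))
Function('c')(D, q) = Add(1410, Mul(Rational(14, 25), D, q)) (Function('c')(D, q) = Add(Mul(Mul(Rational(14, 25), D), q), 1410) = Add(Mul(Rational(14, 25), D, q), 1410) = Add(1410, Mul(Rational(14, 25), D, q)))
Add(279365, Mul(-1, Function('c')(Function('z')(-8, -29), -1373))) = Add(279365, Mul(-1, Add(1410, Mul(Rational(14, 25), Mul(Pow(2, Rational(1, 2)), Pow(-29, Rational(1, 2))), -1373)))) = Add(279365, Mul(-1, Add(1410, Mul(Rational(14, 25), Mul(Pow(2, Rational(1, 2)), Mul(I, Pow(29, Rational(1, 2)))), -1373)))) = Add(279365, Mul(-1, Add(1410, Mul(Rational(14, 25), Mul(I, Pow(58, Rational(1, 2))), -1373)))) = Add(279365, Mul(-1, Add(1410, Mul(Rational(-19222, 25), I, Pow(58, Rational(1, 2)))))) = Add(279365, Add(-1410, Mul(Rational(19222, 25), I, Pow(58, Rational(1, 2))))) = Add(277955, Mul(Rational(19222, 25), I, Pow(58, Rational(1, 2))))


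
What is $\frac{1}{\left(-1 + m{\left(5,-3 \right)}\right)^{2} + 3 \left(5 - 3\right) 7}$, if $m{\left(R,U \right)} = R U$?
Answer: $\frac{1}{298} \approx 0.0033557$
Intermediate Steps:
$\frac{1}{\left(-1 + m{\left(5,-3 \right)}\right)^{2} + 3 \left(5 - 3\right) 7} = \frac{1}{\left(-1 + 5 \left(-3\right)\right)^{2} + 3 \left(5 - 3\right) 7} = \frac{1}{\left(-1 - 15\right)^{2} + 3 \left(5 - 3\right) 7} = \frac{1}{\left(-16\right)^{2} + 3 \cdot 2 \cdot 7} = \frac{1}{256 + 6 \cdot 7} = \frac{1}{256 + 42} = \frac{1}{298}$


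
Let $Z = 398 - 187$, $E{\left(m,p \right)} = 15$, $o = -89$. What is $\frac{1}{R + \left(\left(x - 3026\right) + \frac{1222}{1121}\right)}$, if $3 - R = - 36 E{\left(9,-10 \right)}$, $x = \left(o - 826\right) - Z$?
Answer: $- \frac{1121}{4044467} \approx -0.00027717$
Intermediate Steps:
$Z = 211$ ($Z = 398 - 187 = 211$)
$x = -1126$ ($x = \left(-89 - 826\right) - 211 = -915 - 211 = -1126$)
$R = 543$ ($R = 3 - \left(-36\right) 15 = 3 - -540 = 3 + 540 = 543$)
$\frac{1}{R + \left(\left(x - 3026\right) + \frac{1222}{1121}\right)} = \frac{1}{543 + \left(\left(-1126 - 3026\right) + \frac{1222}{1121}\right)} = \frac{1}{543 + \left(-4152 + 1222 \cdot \frac{1}{1121}\right)} = \frac{1}{543 + \left(-4152 + \frac{1222}{1121}\right)} = \frac{1}{543 - \frac{4653170}{1121}} = \frac{1}{- \frac{4044467}{1121}} = - \frac{1121}{4044467}$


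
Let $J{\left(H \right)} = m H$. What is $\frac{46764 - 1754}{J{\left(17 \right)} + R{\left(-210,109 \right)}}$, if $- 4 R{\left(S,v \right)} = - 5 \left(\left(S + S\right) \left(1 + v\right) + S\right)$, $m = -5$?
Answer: $- \frac{18004}{23239} \approx -0.77473$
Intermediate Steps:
$J{\left(H \right)} = - 5 H$
$R{\left(S,v \right)} = \frac{5 S}{4} + \frac{5 S \left(1 + v\right)}{2}$ ($R{\left(S,v \right)} = - \frac{\left(-5\right) \left(\left(S + S\right) \left(1 + v\right) + S\right)}{4} = - \frac{\left(-5\right) \left(2 S \left(1 + v\right) + S\right)}{4} = - \frac{\left(-5\right) \left(S + 2 S \left(1 + v\right)\right)}{4} = - \frac{- 5 S - 10 S \left(1 + v\right)}{4} = \frac{5 S}{4} + \frac{5 S \left(1 + v\right)}{2}$)
$\frac{46764 - 1754}{J{\left(17 \right)} + R{\left(-210,109 \right)}} = \frac{46764 - 1754}{\left(-5\right) 17 + \frac{5}{4} \left(-210\right) \left(3 + 2 \cdot 109\right)} = \frac{45010}{-85 + \frac{5}{4} \left(-210\right) \left(3 + 218\right)} = \frac{45010}{-85 + \frac{5}{4} \left(-210\right) 221} = \frac{45010}{-85 - \frac{116025}{2}} = \frac{45010}{- \frac{116195}{2}} = 45010 \left(- \frac{2}{116195}\right) = - \frac{18004}{23239}$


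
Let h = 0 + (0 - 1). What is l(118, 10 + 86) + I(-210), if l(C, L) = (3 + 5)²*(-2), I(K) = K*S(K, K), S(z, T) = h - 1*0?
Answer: 82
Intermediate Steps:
h = -1 (h = 0 - 1 = -1)
S(z, T) = -1 (S(z, T) = -1 - 1*0 = -1 + 0 = -1)
I(K) = -K (I(K) = K*(-1) = -K)
l(C, L) = -128 (l(C, L) = 8²*(-2) = 64*(-2) = -128)
l(118, 10 + 86) + I(-210) = -128 - 1*(-210) = -128 + 210 = 82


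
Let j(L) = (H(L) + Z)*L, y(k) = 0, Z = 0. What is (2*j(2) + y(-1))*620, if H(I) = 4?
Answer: 9920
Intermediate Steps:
j(L) = 4*L (j(L) = (4 + 0)*L = 4*L)
(2*j(2) + y(-1))*620 = (2*(4*2) + 0)*620 = (2*8 + 0)*620 = (16 + 0)*620 = 16*620 = 9920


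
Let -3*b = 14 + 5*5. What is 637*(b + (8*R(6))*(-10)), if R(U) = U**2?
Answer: -1842841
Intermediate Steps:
b = -13 (b = -(14 + 5*5)/3 = -(14 + 25)/3 = -1/3*39 = -13)
637*(b + (8*R(6))*(-10)) = 637*(-13 + (8*6**2)*(-10)) = 637*(-13 + (8*36)*(-10)) = 637*(-13 + 288*(-10)) = 637*(-13 - 2880) = 637*(-2893) = -1842841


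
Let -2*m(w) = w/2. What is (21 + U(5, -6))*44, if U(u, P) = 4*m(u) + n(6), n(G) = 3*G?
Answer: 1496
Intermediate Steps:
m(w) = -w/4 (m(w) = -w/(2*2) = -w/4)
U(u, P) = 18 - u (U(u, P) = 4*(-u/4) + 3*6 = -u + 18 = 18 - u)
(21 + U(5, -6))*44 = (21 + (18 - 1*5))*44 = (21 + (18 - 5))*44 = (21 + 13)*44 = 34*44 = 1496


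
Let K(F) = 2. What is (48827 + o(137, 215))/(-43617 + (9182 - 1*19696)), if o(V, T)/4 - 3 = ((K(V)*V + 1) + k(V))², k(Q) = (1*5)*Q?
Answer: -3735239/54131 ≈ -69.004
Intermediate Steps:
k(Q) = 5*Q
o(V, T) = 12 + 4*(1 + 7*V)² (o(V, T) = 12 + 4*((2*V + 1) + 5*V)² = 12 + 4*((1 + 2*V) + 5*V)² = 12 + 4*(1 + 7*V)²)
(48827 + o(137, 215))/(-43617 + (9182 - 1*19696)) = (48827 + (12 + 4*(1 + 7*137)²))/(-43617 + (9182 - 1*19696)) = (48827 + (12 + 4*(1 + 959)²))/(-43617 + (9182 - 19696)) = (48827 + (12 + 4*960²))/(-43617 - 10514) = (48827 + (12 + 4*921600))/(-54131) = (48827 + (12 + 3686400))*(-1/54131) = (48827 + 3686412)*(-1/54131) = 3735239*(-1/54131) = -3735239/54131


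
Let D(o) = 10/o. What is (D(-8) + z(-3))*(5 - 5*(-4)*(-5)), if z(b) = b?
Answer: 1615/4 ≈ 403.75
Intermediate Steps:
(D(-8) + z(-3))*(5 - 5*(-4)*(-5)) = (10/(-8) - 3)*(5 - 5*(-4)*(-5)) = (10*(-⅛) - 3)*(5 + 20*(-5)) = (-5/4 - 3)*(5 - 100) = -17/4*(-95) = 1615/4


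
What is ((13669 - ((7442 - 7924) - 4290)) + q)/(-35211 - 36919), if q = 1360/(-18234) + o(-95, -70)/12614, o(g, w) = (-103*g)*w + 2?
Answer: -1057247823061/4147541287470 ≈ -0.25491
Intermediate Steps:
o(g, w) = 2 - 103*g*w (o(g, w) = -103*g*w + 2 = 2 - 103*g*w)
q = -3126624218/57500919 (q = 1360/(-18234) + (2 - 103*(-95)*(-70))/12614 = 1360*(-1/18234) + (2 - 684950)*(1/12614) = -680/9117 - 684948*1/12614 = -680/9117 - 342474/6307 = -3126624218/57500919 ≈ -54.375)
((13669 - ((7442 - 7924) - 4290)) + q)/(-35211 - 36919) = ((13669 - ((7442 - 7924) - 4290)) - 3126624218/57500919)/(-35211 - 36919) = ((13669 - (-482 - 4290)) - 3126624218/57500919)/(-72130) = ((13669 - 1*(-4772)) - 3126624218/57500919)*(-1/72130) = ((13669 + 4772) - 3126624218/57500919)*(-1/72130) = (18441 - 3126624218/57500919)*(-1/72130) = (1057247823061/57500919)*(-1/72130) = -1057247823061/4147541287470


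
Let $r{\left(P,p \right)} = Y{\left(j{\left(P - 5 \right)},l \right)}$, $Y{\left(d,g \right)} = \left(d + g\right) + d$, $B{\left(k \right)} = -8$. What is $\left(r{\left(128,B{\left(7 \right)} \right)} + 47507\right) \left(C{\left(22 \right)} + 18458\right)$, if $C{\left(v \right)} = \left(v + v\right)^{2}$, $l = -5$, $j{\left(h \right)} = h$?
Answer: $973772712$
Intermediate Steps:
$C{\left(v \right)} = 4 v^{2}$ ($C{\left(v \right)} = \left(2 v\right)^{2} = 4 v^{2}$)
$Y{\left(d,g \right)} = g + 2 d$
$r{\left(P,p \right)} = -15 + 2 P$ ($r{\left(P,p \right)} = -5 + 2 \left(P - 5\right) = -5 + 2 \left(-5 + P\right) = -5 + \left(-10 + 2 P\right) = -15 + 2 P$)
$\left(r{\left(128,B{\left(7 \right)} \right)} + 47507\right) \left(C{\left(22 \right)} + 18458\right) = \left(\left(-15 + 2 \cdot 128\right) + 47507\right) \left(4 \cdot 22^{2} + 18458\right) = \left(\left(-15 + 256\right) + 47507\right) \left(4 \cdot 484 + 18458\right) = \left(241 + 47507\right) \left(1936 + 18458\right) = 47748 \cdot 20394 = 973772712$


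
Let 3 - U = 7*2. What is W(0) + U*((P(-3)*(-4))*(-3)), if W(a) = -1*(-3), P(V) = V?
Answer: 399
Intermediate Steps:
W(a) = 3
U = -11 (U = 3 - 7*2 = 3 - 1*14 = 3 - 14 = -11)
W(0) + U*((P(-3)*(-4))*(-3)) = 3 - 11*(-3*(-4))*(-3) = 3 - 132*(-3) = 3 - 11*(-36) = 3 + 396 = 399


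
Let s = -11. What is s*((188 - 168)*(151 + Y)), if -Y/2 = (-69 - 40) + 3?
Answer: -79860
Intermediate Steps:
Y = 212 (Y = -2*((-69 - 40) + 3) = -2*(-109 + 3) = -2*(-106) = 212)
s*((188 - 168)*(151 + Y)) = -11*(188 - 168)*(151 + 212) = -220*363 = -11*7260 = -79860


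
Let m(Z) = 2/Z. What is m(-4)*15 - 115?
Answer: -245/2 ≈ -122.50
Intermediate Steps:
m(-4)*15 - 115 = (2/(-4))*15 - 115 = (2*(-¼))*15 - 115 = -½*15 - 115 = -15/2 - 115 = -245/2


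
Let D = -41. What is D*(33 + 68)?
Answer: -4141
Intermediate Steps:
D*(33 + 68) = -41*(33 + 68) = -41*101 = -4141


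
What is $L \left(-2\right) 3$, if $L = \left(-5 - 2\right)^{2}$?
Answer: $-294$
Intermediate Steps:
$L = 49$ ($L = \left(-7\right)^{2} = 49$)
$L \left(-2\right) 3 = 49 \left(-2\right) 3 = \left(-98\right) 3 = -294$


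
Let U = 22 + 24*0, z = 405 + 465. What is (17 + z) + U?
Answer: 909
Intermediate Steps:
z = 870
U = 22 (U = 22 + 0 = 22)
(17 + z) + U = (17 + 870) + 22 = 887 + 22 = 909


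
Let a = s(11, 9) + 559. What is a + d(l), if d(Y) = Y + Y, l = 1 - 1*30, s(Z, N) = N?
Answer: 510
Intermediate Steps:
l = -29 (l = 1 - 30 = -29)
d(Y) = 2*Y
a = 568 (a = 9 + 559 = 568)
a + d(l) = 568 + 2*(-29) = 568 - 58 = 510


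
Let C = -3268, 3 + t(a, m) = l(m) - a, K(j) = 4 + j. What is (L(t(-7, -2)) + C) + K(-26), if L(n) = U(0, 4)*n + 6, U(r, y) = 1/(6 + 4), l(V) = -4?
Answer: -3284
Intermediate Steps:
t(a, m) = -7 - a (t(a, m) = -3 + (-4 - a) = -7 - a)
U(r, y) = ⅒ (U(r, y) = 1/10 = ⅒)
L(n) = 6 + n/10 (L(n) = n/10 + 6 = 6 + n/10)
(L(t(-7, -2)) + C) + K(-26) = ((6 + (-7 - 1*(-7))/10) - 3268) + (4 - 26) = ((6 + (-7 + 7)/10) - 3268) - 22 = ((6 + (⅒)*0) - 3268) - 22 = ((6 + 0) - 3268) - 22 = (6 - 3268) - 22 = -3262 - 22 = -3284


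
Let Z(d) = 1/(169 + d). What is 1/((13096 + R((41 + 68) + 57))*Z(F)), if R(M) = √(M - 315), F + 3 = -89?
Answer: 1008392/171505365 - 77*I*√149/171505365 ≈ 0.0058797 - 5.4803e-6*I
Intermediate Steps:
F = -92 (F = -3 - 89 = -92)
R(M) = √(-315 + M)
1/((13096 + R((41 + 68) + 57))*Z(F)) = 1/((13096 + √(-315 + ((41 + 68) + 57)))*(1/(169 - 92))) = 1/((13096 + √(-315 + (109 + 57)))*(1/77)) = 1/((13096 + √(-315 + 166))*(1/77)) = 77/(13096 + √(-149)) = 77/(13096 + I*√149)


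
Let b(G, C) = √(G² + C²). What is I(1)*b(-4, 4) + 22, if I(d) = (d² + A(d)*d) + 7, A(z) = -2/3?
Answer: 22 + 88*√2/3 ≈ 63.484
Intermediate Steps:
A(z) = -⅔ (A(z) = -2*⅓ = -⅔)
b(G, C) = √(C² + G²)
I(d) = 7 + d² - 2*d/3 (I(d) = (d² - 2*d/3) + 7 = 7 + d² - 2*d/3)
I(1)*b(-4, 4) + 22 = (7 + 1² - ⅔*1)*√(4² + (-4)²) + 22 = (7 + 1 - ⅔)*√(16 + 16) + 22 = 22*√32/3 + 22 = 22*(4*√2)/3 + 22 = 88*√2/3 + 22 = 22 + 88*√2/3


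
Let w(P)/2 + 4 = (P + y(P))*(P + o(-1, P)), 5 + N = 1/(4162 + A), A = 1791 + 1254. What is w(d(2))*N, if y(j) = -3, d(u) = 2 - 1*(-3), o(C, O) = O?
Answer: -1153088/7207 ≈ -160.00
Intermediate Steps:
A = 3045
N = -36034/7207 (N = -5 + 1/(4162 + 3045) = -5 + 1/7207 = -36034/7207 ≈ -4.9999)
d(u) = 5 (d(u) = 2 + 3 = 5)
w(P) = -8 + 4*P*(-3 + P) (w(P) = -8 + 2*((P - 3)*(P + P)) = -8 + 2*((-3 + P)*(2*P)) = -8 + 2*(2*P*(-3 + P)) = -8 + 4*P*(-3 + P))
w(d(2))*N = (-8 - 12*5 + 4*5**2)*(-36034/7207) = (-8 - 60 + 4*25)*(-36034/7207) = (-8 - 60 + 100)*(-36034/7207) = 32*(-36034/7207) = -1153088/7207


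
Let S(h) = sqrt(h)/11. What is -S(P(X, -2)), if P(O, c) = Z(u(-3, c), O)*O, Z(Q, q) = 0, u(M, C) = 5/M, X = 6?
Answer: 0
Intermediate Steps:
P(O, c) = 0 (P(O, c) = 0*O = 0)
S(h) = sqrt(h)/11
-S(P(X, -2)) = -sqrt(0)/11 = -0/11 = -1*0 = 0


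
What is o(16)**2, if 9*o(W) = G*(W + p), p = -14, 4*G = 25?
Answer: 625/324 ≈ 1.9290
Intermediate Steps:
G = 25/4 (G = (1/4)*25 = 25/4 ≈ 6.2500)
o(W) = -175/18 + 25*W/36 (o(W) = (25*(W - 14)/4)/9 = (25*(-14 + W)/4)/9 = (-175/2 + 25*W/4)/9 = -175/18 + 25*W/36)
o(16)**2 = (-175/18 + (25/36)*16)**2 = (-175/18 + 100/9)**2 = (25/18)**2 = 625/324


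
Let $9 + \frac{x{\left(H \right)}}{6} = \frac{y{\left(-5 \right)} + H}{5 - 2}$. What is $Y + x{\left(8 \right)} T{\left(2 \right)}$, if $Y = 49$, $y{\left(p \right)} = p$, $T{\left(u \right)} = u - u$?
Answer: $49$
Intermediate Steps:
$T{\left(u \right)} = 0$
$x{\left(H \right)} = -64 + 2 H$ ($x{\left(H \right)} = -54 + 6 \frac{-5 + H}{5 - 2} = -54 + 6 \frac{-5 + H}{3} = -54 + 6 \left(-5 + H\right) \frac{1}{3} = -54 + 6 \left(- \frac{5}{3} + \frac{H}{3}\right) = -54 + \left(-10 + 2 H\right) = -64 + 2 H$)
$Y + x{\left(8 \right)} T{\left(2 \right)} = 49 + \left(-64 + 2 \cdot 8\right) 0 = 49 + \left(-64 + 16\right) 0 = 49 - 0 = 49 + 0 = 49$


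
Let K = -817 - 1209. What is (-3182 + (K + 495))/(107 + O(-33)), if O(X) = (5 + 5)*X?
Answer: 4713/223 ≈ 21.135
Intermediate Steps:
K = -2026
O(X) = 10*X
(-3182 + (K + 495))/(107 + O(-33)) = (-3182 + (-2026 + 495))/(107 + 10*(-33)) = (-3182 - 1531)/(107 - 330) = -4713/(-223) = -4713*(-1/223) = 4713/223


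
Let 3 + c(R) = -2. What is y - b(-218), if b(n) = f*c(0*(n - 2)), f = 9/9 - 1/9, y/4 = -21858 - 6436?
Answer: -1018544/9 ≈ -1.1317e+5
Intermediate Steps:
y = -113176 (y = 4*(-21858 - 6436) = 4*(-28294) = -113176)
c(R) = -5 (c(R) = -3 - 2 = -5)
f = 8/9 (f = 9*(⅑) - 1*⅑ = 1 - ⅑ = 8/9 ≈ 0.88889)
b(n) = -40/9 (b(n) = (8/9)*(-5) = -40/9)
y - b(-218) = -113176 - 1*(-40/9) = -113176 + 40/9 = -1018544/9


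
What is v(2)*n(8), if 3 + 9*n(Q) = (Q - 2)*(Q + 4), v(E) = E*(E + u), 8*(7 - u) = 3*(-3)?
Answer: 621/4 ≈ 155.25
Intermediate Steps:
u = 65/8 (u = 7 - 3*(-3)/8 = 7 - 1/8*(-9) = 7 + 9/8 = 65/8 ≈ 8.1250)
v(E) = E*(65/8 + E) (v(E) = E*(E + 65/8) = E*(65/8 + E))
n(Q) = -1/3 + (-2 + Q)*(4 + Q)/9 (n(Q) = -1/3 + ((Q - 2)*(Q + 4))/9 = -1/3 + ((-2 + Q)*(4 + Q))/9 = -1/3 + (-2 + Q)*(4 + Q)/9)
v(2)*n(8) = ((1/8)*2*(65 + 8*2))*(-11/9 + (1/9)*8**2 + (2/9)*8) = ((1/8)*2*(65 + 16))*(-11/9 + (1/9)*64 + 16/9) = ((1/8)*2*81)*(-11/9 + 64/9 + 16/9) = (81/4)*(23/3) = 621/4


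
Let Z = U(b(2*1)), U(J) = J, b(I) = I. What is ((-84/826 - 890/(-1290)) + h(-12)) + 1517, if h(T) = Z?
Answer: 11565586/7611 ≈ 1519.6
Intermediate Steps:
Z = 2 (Z = 2*1 = 2)
h(T) = 2
((-84/826 - 890/(-1290)) + h(-12)) + 1517 = ((-84/826 - 890/(-1290)) + 2) + 1517 = ((-84*1/826 - 890*(-1/1290)) + 2) + 1517 = ((-6/59 + 89/129) + 2) + 1517 = (4477/7611 + 2) + 1517 = 19699/7611 + 1517 = 11565586/7611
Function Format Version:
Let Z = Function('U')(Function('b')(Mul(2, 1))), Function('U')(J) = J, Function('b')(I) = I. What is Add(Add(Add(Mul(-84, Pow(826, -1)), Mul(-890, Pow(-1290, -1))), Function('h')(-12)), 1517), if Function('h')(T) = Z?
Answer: Rational(11565586, 7611) ≈ 1519.6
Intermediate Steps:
Z = 2 (Z = Mul(2, 1) = 2)
Function('h')(T) = 2
Add(Add(Add(Mul(-84, Pow(826, -1)), Mul(-890, Pow(-1290, -1))), Function('h')(-12)), 1517) = Add(Add(Add(Mul(-84, Pow(826, -1)), Mul(-890, Pow(-1290, -1))), 2), 1517) = Add(Add(Add(Mul(-84, Rational(1, 826)), Mul(-890, Rational(-1, 1290))), 2), 1517) = Add(Add(Add(Rational(-6, 59), Rational(89, 129)), 2), 1517) = Add(Add(Rational(4477, 7611), 2), 1517) = Add(Rational(19699, 7611), 1517) = Rational(11565586, 7611)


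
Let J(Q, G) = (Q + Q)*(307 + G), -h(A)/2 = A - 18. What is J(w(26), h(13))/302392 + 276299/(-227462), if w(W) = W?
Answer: -4987570225/4298918069 ≈ -1.1602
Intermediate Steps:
h(A) = 36 - 2*A (h(A) = -2*(A - 18) = -2*(-18 + A) = 36 - 2*A)
J(Q, G) = 2*Q*(307 + G) (J(Q, G) = (2*Q)*(307 + G) = 2*Q*(307 + G))
J(w(26), h(13))/302392 + 276299/(-227462) = (2*26*(307 + (36 - 2*13)))/302392 + 276299/(-227462) = (2*26*(307 + (36 - 26)))*(1/302392) + 276299*(-1/227462) = (2*26*(307 + 10))*(1/302392) - 276299/227462 = (2*26*317)*(1/302392) - 276299/227462 = 16484*(1/302392) - 276299/227462 = 4121/75598 - 276299/227462 = -4987570225/4298918069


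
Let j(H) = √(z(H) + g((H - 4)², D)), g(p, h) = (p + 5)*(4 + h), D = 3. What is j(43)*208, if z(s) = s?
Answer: 1040*√429 ≈ 21541.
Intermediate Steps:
g(p, h) = (4 + h)*(5 + p) (g(p, h) = (5 + p)*(4 + h) = (4 + h)*(5 + p))
j(H) = √(35 + H + 7*(-4 + H)²) (j(H) = √(H + (20 + 4*(H - 4)² + 5*3 + 3*(H - 4)²)) = √(H + (20 + 4*(-4 + H)² + 15 + 3*(-4 + H)²)) = √(H + (35 + 7*(-4 + H)²)) = √(35 + H + 7*(-4 + H)²))
j(43)*208 = √(35 + 43 + 7*(-4 + 43)²)*208 = √(35 + 43 + 7*39²)*208 = √(35 + 43 + 7*1521)*208 = √(35 + 43 + 10647)*208 = √10725*208 = (5*√429)*208 = 1040*√429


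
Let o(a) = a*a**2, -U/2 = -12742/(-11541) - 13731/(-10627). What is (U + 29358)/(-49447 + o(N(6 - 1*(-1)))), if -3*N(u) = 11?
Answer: -155771809083/262667293325 ≈ -0.59304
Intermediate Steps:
N(u) = -11/3 (N(u) = -1/3*11 = -11/3)
U = -587757410/122646207 (U = -2*(-12742/(-11541) - 13731/(-10627)) = -2*(-12742*(-1/11541) - 13731*(-1/10627)) = -2*(12742/11541 + 13731/10627) = -2*293878705/122646207 = -587757410/122646207 ≈ -4.7923)
o(a) = a**3
(U + 29358)/(-49447 + o(N(6 - 1*(-1)))) = (-587757410/122646207 + 29358)/(-49447 + (-11/3)**3) = 3600059587696/(122646207*(-49447 - 1331/27)) = 3600059587696/(122646207*(-1336400/27)) = (3600059587696/122646207)*(-27/1336400) = -155771809083/262667293325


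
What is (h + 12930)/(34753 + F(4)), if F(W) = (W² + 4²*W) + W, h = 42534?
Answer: 55464/34837 ≈ 1.5921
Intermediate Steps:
F(W) = W² + 17*W (F(W) = (W² + 16*W) + W = W² + 17*W)
(h + 12930)/(34753 + F(4)) = (42534 + 12930)/(34753 + 4*(17 + 4)) = 55464/(34753 + 4*21) = 55464/(34753 + 84) = 55464/34837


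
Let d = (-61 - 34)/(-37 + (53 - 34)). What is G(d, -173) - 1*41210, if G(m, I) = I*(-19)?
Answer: -37923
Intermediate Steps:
d = 95/18 (d = -95/(-37 + 19) = -95/(-18) = -95*(-1/18) = 95/18 ≈ 5.2778)
G(m, I) = -19*I
G(d, -173) - 1*41210 = -19*(-173) - 1*41210 = 3287 - 41210 = -37923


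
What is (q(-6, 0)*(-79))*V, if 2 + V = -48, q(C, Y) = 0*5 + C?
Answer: -23700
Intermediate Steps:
q(C, Y) = C (q(C, Y) = 0 + C = C)
V = -50 (V = -2 - 48 = -50)
(q(-6, 0)*(-79))*V = -6*(-79)*(-50) = 474*(-50) = -23700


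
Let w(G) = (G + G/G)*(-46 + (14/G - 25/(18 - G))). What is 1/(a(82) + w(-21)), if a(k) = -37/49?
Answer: 637/602219 ≈ 0.0010578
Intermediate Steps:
a(k) = -37/49 (a(k) = -37*1/49 = -37/49)
w(G) = (1 + G)*(-46 - 25/(18 - G) + 14/G) (w(G) = (G + 1)*(-46 + (-25/(18 - G) + 14/G)) = (1 + G)*(-46 - 25/(18 - G) + 14/G))
1/(a(82) + w(-21)) = 1/(-37/49 + (-252 - 46*(-21)**3 + 615*(-21) + 821*(-21)**2)/((-21)*(-18 - 21))) = 1/(-37/49 - 1/21*(-252 - 46*(-9261) - 12915 + 821*441)/(-39)) = 1/(-37/49 - 1/21*(-1/39)*(-252 + 426006 - 12915 + 362061)) = 1/(-37/49 - 1/21*(-1/39)*774900) = 1/(-37/49 + 12300/13) = 1/(602219/637) = 637/602219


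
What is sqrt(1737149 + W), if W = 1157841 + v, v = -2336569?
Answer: sqrt(558421) ≈ 747.28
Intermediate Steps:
W = -1178728 (W = 1157841 - 2336569 = -1178728)
sqrt(1737149 + W) = sqrt(1737149 - 1178728) = sqrt(558421)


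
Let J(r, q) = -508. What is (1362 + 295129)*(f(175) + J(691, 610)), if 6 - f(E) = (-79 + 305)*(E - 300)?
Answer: 8227032268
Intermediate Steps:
f(E) = 67806 - 226*E (f(E) = 6 - (-79 + 305)*(E - 300) = 6 - 226*(-300 + E) = 6 - (-67800 + 226*E) = 6 + (67800 - 226*E) = 67806 - 226*E)
(1362 + 295129)*(f(175) + J(691, 610)) = (1362 + 295129)*((67806 - 226*175) - 508) = 296491*((67806 - 39550) - 508) = 296491*(28256 - 508) = 296491*27748 = 8227032268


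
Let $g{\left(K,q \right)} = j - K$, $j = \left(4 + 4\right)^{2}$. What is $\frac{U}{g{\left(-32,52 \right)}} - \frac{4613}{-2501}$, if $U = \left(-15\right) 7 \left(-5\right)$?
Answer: $\frac{585291}{80032} \approx 7.3132$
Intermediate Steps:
$j = 64$ ($j = 8^{2} = 64$)
$g{\left(K,q \right)} = 64 - K$
$U = 525$ ($U = \left(-105\right) \left(-5\right) = 525$)
$\frac{U}{g{\left(-32,52 \right)}} - \frac{4613}{-2501} = \frac{525}{64 - -32} - \frac{4613}{-2501} = \frac{525}{64 + 32} - - \frac{4613}{2501} = \frac{525}{96} + \frac{4613}{2501} = 525 \cdot \frac{1}{96} + \frac{4613}{2501} = \frac{175}{32} + \frac{4613}{2501} = \frac{585291}{80032}$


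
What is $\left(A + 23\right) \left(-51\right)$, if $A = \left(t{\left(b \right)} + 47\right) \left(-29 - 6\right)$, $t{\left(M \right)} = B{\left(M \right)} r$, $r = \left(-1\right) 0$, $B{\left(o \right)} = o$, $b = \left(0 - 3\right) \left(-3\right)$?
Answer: $82722$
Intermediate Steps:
$b = 9$ ($b = \left(-3\right) \left(-3\right) = 9$)
$r = 0$
$t{\left(M \right)} = 0$ ($t{\left(M \right)} = M 0 = 0$)
$A = -1645$ ($A = \left(0 + 47\right) \left(-29 - 6\right) = 47 \left(-35\right) = -1645$)
$\left(A + 23\right) \left(-51\right) = \left(-1645 + 23\right) \left(-51\right) = \left(-1622\right) \left(-51\right) = 82722$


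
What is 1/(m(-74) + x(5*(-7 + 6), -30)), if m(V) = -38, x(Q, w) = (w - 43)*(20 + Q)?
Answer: -1/1133 ≈ -0.00088261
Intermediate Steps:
x(Q, w) = (-43 + w)*(20 + Q)
1/(m(-74) + x(5*(-7 + 6), -30)) = 1/(-38 + (-860 - 215*(-7 + 6) + 20*(-30) + (5*(-7 + 6))*(-30))) = 1/(-38 + (-860 - 215*(-1) - 600 + (5*(-1))*(-30))) = 1/(-38 + (-860 - 43*(-5) - 600 - 5*(-30))) = 1/(-38 + (-860 + 215 - 600 + 150)) = 1/(-38 - 1095) = 1/(-1133) = -1/1133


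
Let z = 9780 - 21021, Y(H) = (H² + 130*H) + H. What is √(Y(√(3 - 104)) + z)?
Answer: √(-11342 + 131*I*√101) ≈ 6.1706 + 106.68*I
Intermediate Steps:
Y(H) = H² + 131*H
z = -11241
√(Y(√(3 - 104)) + z) = √(√(3 - 104)*(131 + √(3 - 104)) - 11241) = √(√(-101)*(131 + √(-101)) - 11241) = √((I*√101)*(131 + I*√101) - 11241) = √(I*√101*(131 + I*√101) - 11241) = √(-11241 + I*√101*(131 + I*√101))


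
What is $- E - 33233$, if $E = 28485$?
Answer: $-61718$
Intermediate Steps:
$- E - 33233 = \left(-1\right) 28485 - 33233 = -28485 - 33233 = -61718$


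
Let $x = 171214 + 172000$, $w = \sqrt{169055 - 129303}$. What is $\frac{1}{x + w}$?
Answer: $\frac{171607}{58897905022} - \frac{\sqrt{9938}}{58897905022} \approx 2.9119 \cdot 10^{-6}$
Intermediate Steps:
$w = 2 \sqrt{9938}$ ($w = \sqrt{39752} = 2 \sqrt{9938} \approx 199.38$)
$x = 343214$
$\frac{1}{x + w} = \frac{1}{343214 + 2 \sqrt{9938}}$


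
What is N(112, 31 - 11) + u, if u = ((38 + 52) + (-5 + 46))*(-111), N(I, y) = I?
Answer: -14429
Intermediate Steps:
u = -14541 (u = (90 + 41)*(-111) = 131*(-111) = -14541)
N(112, 31 - 11) + u = 112 - 14541 = -14429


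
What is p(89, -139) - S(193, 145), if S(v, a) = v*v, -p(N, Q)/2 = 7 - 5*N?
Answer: -36373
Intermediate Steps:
p(N, Q) = -14 + 10*N (p(N, Q) = -2*(7 - 5*N) = -14 + 10*N)
S(v, a) = v²
p(89, -139) - S(193, 145) = (-14 + 10*89) - 1*193² = (-14 + 890) - 1*37249 = 876 - 37249 = -36373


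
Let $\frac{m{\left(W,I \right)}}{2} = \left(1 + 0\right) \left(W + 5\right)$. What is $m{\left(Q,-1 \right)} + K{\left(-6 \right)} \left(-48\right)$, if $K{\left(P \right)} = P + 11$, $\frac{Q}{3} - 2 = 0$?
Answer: $-218$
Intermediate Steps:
$Q = 6$ ($Q = 6 + 3 \cdot 0 = 6 + 0 = 6$)
$m{\left(W,I \right)} = 10 + 2 W$ ($m{\left(W,I \right)} = 2 \left(1 + 0\right) \left(W + 5\right) = 2 \cdot 1 \left(5 + W\right) = 2 \left(5 + W\right) = 10 + 2 W$)
$K{\left(P \right)} = 11 + P$
$m{\left(Q,-1 \right)} + K{\left(-6 \right)} \left(-48\right) = \left(10 + 2 \cdot 6\right) + \left(11 - 6\right) \left(-48\right) = \left(10 + 12\right) + 5 \left(-48\right) = 22 - 240 = -218$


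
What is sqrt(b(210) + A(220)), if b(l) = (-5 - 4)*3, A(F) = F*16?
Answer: sqrt(3493) ≈ 59.102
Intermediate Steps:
A(F) = 16*F
b(l) = -27 (b(l) = -9*3 = -27)
sqrt(b(210) + A(220)) = sqrt(-27 + 16*220) = sqrt(-27 + 3520) = sqrt(3493)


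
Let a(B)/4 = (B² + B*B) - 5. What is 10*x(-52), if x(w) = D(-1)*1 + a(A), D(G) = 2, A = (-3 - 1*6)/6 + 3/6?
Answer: -100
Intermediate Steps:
A = -1 (A = (-3 - 6)*(⅙) + 3*(⅙) = -9*⅙ + ½ = -3/2 + ½ = -1)
a(B) = -20 + 8*B² (a(B) = 4*((B² + B*B) - 5) = 4*((B² + B²) - 5) = 4*(2*B² - 5) = 4*(-5 + 2*B²) = -20 + 8*B²)
x(w) = -10 (x(w) = 2*1 + (-20 + 8*(-1)²) = 2 + (-20 + 8*1) = 2 + (-20 + 8) = 2 - 12 = -10)
10*x(-52) = 10*(-10) = -100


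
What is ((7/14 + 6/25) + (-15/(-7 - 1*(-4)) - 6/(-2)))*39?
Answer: 17043/50 ≈ 340.86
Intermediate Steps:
((7/14 + 6/25) + (-15/(-7 - 1*(-4)) - 6/(-2)))*39 = ((7*(1/14) + 6*(1/25)) + (-15/(-7 + 4) - 6*(-½)))*39 = ((½ + 6/25) + (-15/(-3) + 3))*39 = (37/50 + (-15*(-⅓) + 3))*39 = (37/50 + (5 + 3))*39 = (37/50 + 8)*39 = (437/50)*39 = 17043/50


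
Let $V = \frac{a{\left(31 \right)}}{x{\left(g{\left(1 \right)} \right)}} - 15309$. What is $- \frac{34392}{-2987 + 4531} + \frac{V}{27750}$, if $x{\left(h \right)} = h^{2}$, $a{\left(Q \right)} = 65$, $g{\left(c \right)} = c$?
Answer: $- \frac{1651883}{72375} \approx -22.824$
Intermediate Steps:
$V = -15244$ ($V = \frac{65}{1^{2}} - 15309 = \frac{65}{1} - 15309 = 65 \cdot 1 - 15309 = 65 - 15309 = -15244$)
$- \frac{34392}{-2987 + 4531} + \frac{V}{27750} = - \frac{34392}{-2987 + 4531} - \frac{15244}{27750} = - \frac{34392}{1544} - \frac{206}{375} = \left(-34392\right) \frac{1}{1544} - \frac{206}{375} = - \frac{4299}{193} - \frac{206}{375} = - \frac{1651883}{72375}$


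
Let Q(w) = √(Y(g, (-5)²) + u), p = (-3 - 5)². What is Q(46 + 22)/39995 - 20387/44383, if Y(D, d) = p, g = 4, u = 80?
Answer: -814845469/1775098085 ≈ -0.45904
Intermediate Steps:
p = 64 (p = (-8)² = 64)
Y(D, d) = 64
Q(w) = 12 (Q(w) = √(64 + 80) = √144 = 12)
Q(46 + 22)/39995 - 20387/44383 = 12/39995 - 20387/44383 = -814845469/1775098085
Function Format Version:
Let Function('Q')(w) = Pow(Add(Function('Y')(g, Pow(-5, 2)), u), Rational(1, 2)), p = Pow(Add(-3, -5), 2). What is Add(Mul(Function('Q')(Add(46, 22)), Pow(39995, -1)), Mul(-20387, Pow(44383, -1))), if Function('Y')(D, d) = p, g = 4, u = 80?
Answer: Rational(-814845469, 1775098085) ≈ -0.45904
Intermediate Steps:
p = 64 (p = Pow(-8, 2) = 64)
Function('Y')(D, d) = 64
Function('Q')(w) = 12 (Function('Q')(w) = Pow(Add(64, 80), Rational(1, 2)) = Pow(144, Rational(1, 2)) = 12)
Add(Mul(Function('Q')(Add(46, 22)), Pow(39995, -1)), Mul(-20387, Pow(44383, -1))) = Add(Mul(12, Pow(39995, -1)), Mul(-20387, Pow(44383, -1))) = Add(Mul(12, Rational(1, 39995)), Mul(-20387, Rational(1, 44383))) = Add(Rational(12, 39995), Rational(-20387, 44383)) = Rational(-814845469, 1775098085)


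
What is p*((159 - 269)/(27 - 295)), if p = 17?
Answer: 935/134 ≈ 6.9776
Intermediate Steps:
p*((159 - 269)/(27 - 295)) = 17*((159 - 269)/(27 - 295)) = 17*(-110/(-268)) = 17*(-110*(-1/268)) = 17*(55/134) = 935/134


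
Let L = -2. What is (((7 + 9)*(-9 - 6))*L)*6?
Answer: 2880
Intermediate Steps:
(((7 + 9)*(-9 - 6))*L)*6 = (((7 + 9)*(-9 - 6))*(-2))*6 = ((16*(-15))*(-2))*6 = -240*(-2)*6 = 480*6 = 2880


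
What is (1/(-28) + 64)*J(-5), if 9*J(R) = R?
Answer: -995/28 ≈ -35.536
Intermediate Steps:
J(R) = R/9
(1/(-28) + 64)*J(-5) = (1/(-28) + 64)*((⅑)*(-5)) = (-1/28 + 64)*(-5/9) = (1791/28)*(-5/9) = -995/28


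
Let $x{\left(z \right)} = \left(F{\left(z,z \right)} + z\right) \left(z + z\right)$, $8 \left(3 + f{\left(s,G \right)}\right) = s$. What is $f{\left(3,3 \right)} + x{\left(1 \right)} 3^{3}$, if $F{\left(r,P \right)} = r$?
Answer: $\frac{843}{8} \approx 105.38$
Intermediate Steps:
$f{\left(s,G \right)} = -3 + \frac{s}{8}$
$x{\left(z \right)} = 4 z^{2}$ ($x{\left(z \right)} = \left(z + z\right) \left(z + z\right) = 2 z 2 z = 4 z^{2}$)
$f{\left(3,3 \right)} + x{\left(1 \right)} 3^{3} = \left(-3 + \frac{1}{8} \cdot 3\right) + 4 \cdot 1^{2} \cdot 3^{3} = \left(-3 + \frac{3}{8}\right) + 4 \cdot 1 \cdot 27 = - \frac{21}{8} + 4 \cdot 27 = - \frac{21}{8} + 108 = \frac{843}{8}$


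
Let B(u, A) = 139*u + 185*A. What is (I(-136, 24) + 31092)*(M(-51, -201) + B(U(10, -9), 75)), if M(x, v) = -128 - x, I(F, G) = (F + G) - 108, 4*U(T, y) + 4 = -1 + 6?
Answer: 427044658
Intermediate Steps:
U(T, y) = 1/4 (U(T, y) = -1 + (-1 + 6)/4 = -1 + (1/4)*5 = -1 + 5/4 = 1/4)
I(F, G) = -108 + F + G
(I(-136, 24) + 31092)*(M(-51, -201) + B(U(10, -9), 75)) = ((-108 - 136 + 24) + 31092)*((-128 - 1*(-51)) + (139*(1/4) + 185*75)) = (-220 + 31092)*((-128 + 51) + (139/4 + 13875)) = 30872*(-77 + 55639/4) = 30872*(55331/4) = 427044658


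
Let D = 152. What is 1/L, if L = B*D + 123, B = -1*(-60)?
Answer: 1/9243 ≈ 0.00010819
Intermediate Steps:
B = 60
L = 9243 (L = 60*152 + 123 = 9120 + 123 = 9243)
1/L = 1/9243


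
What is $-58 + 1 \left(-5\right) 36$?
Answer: $-238$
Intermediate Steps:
$-58 + 1 \left(-5\right) 36 = -58 - 180 = -238$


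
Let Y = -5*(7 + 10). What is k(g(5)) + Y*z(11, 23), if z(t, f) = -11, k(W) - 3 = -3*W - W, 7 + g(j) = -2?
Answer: 974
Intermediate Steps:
g(j) = -9 (g(j) = -7 - 2 = -9)
k(W) = 3 - 4*W (k(W) = 3 + (-3*W - W) = 3 - 4*W)
Y = -85 (Y = -5*17 = -85)
k(g(5)) + Y*z(11, 23) = (3 - 4*(-9)) - 85*(-11) = (3 + 36) + 935 = 39 + 935 = 974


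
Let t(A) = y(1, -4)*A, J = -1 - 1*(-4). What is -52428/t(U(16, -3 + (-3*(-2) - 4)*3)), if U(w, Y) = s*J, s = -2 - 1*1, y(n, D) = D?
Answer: -4369/3 ≈ -1456.3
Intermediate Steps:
J = 3 (J = -1 + 4 = 3)
s = -3 (s = -2 - 1 = -3)
U(w, Y) = -9 (U(w, Y) = -3*3 = -9)
t(A) = -4*A
-52428/t(U(16, -3 + (-3*(-2) - 4)*3)) = -52428/((-4*(-9))) = -52428/36 = -52428*1/36 = -4369/3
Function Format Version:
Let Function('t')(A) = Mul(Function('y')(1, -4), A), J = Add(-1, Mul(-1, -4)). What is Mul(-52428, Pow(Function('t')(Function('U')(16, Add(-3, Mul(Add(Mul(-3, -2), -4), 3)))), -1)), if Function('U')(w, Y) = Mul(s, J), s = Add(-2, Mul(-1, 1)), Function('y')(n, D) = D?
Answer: Rational(-4369, 3) ≈ -1456.3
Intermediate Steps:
J = 3 (J = Add(-1, 4) = 3)
s = -3 (s = Add(-2, -1) = -3)
Function('U')(w, Y) = -9 (Function('U')(w, Y) = Mul(-3, 3) = -9)
Function('t')(A) = Mul(-4, A)
Mul(-52428, Pow(Function('t')(Function('U')(16, Add(-3, Mul(Add(Mul(-3, -2), -4), 3)))), -1)) = Mul(-52428, Pow(Mul(-4, -9), -1)) = Mul(-52428, Pow(36, -1)) = Mul(-52428, Rational(1, 36)) = Rational(-4369, 3)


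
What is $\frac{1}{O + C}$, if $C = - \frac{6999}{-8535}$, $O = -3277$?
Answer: $- \frac{2845}{9320732} \approx -0.00030523$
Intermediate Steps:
$C = \frac{2333}{2845}$ ($C = \left(-6999\right) \left(- \frac{1}{8535}\right) = \frac{2333}{2845} \approx 0.82003$)
$\frac{1}{O + C} = \frac{1}{-3277 + \frac{2333}{2845}} = \frac{1}{- \frac{9320732}{2845}} = - \frac{2845}{9320732}$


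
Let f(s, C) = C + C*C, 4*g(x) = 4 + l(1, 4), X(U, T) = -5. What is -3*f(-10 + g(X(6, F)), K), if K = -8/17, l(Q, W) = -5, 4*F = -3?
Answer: 216/289 ≈ 0.74741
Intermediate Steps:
F = -¾ (F = (¼)*(-3) = -¾ ≈ -0.75000)
g(x) = -¼ (g(x) = (4 - 5)/4 = (¼)*(-1) = -¼)
K = -8/17 (K = -8*1/17 = -8/17 ≈ -0.47059)
f(s, C) = C + C²
-3*f(-10 + g(X(6, F)), K) = -(-24)*(1 - 8/17)/17 = -(-24)*9/(17*17) = -3*(-72/289) = 216/289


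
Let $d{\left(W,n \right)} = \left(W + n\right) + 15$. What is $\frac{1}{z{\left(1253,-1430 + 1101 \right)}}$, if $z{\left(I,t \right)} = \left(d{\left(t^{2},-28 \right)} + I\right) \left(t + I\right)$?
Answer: $\frac{1}{101160444} \approx 9.8853 \cdot 10^{-9}$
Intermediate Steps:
$d{\left(W,n \right)} = 15 + W + n$
$z{\left(I,t \right)} = \left(I + t\right) \left(-13 + I + t^{2}\right)$ ($z{\left(I,t \right)} = \left(\left(15 + t^{2} - 28\right) + I\right) \left(t + I\right) = \left(\left(-13 + t^{2}\right) + I\right) \left(I + t\right) = \left(-13 + I + t^{2}\right) \left(I + t\right) = \left(I + t\right) \left(-13 + I + t^{2}\right)$)
$\frac{1}{z{\left(1253,-1430 + 1101 \right)}} = \frac{1}{1253^{2} + 1253 \left(-1430 + 1101\right) + 1253 \left(-13 + \left(-1430 + 1101\right)^{2}\right) + \left(-1430 + 1101\right) \left(-13 + \left(-1430 + 1101\right)^{2}\right)} = \frac{1}{1570009 + 1253 \left(-329\right) + 1253 \left(-13 + \left(-329\right)^{2}\right) - 329 \left(-13 + \left(-329\right)^{2}\right)} = \frac{1}{1570009 - 412237 + 1253 \left(-13 + 108241\right) - 329 \left(-13 + 108241\right)} = \frac{1}{1570009 - 412237 + 1253 \cdot 108228 - 35607012} = \frac{1}{1570009 - 412237 + 135609684 - 35607012} = \frac{1}{101160444}$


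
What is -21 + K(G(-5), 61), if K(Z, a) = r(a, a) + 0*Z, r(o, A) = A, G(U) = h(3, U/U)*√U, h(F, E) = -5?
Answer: 40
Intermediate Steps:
G(U) = -5*√U
K(Z, a) = a (K(Z, a) = a + 0*Z = a + 0 = a)
-21 + K(G(-5), 61) = -21 + 61 = 40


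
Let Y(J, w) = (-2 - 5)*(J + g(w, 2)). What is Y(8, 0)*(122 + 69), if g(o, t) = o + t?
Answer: -13370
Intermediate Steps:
Y(J, w) = -14 - 7*J - 7*w (Y(J, w) = (-2 - 5)*(J + (w + 2)) = -7*(J + (2 + w)) = -7*(2 + J + w) = -14 - 7*J - 7*w)
Y(8, 0)*(122 + 69) = (-14 - 7*8 - 7*0)*(122 + 69) = (-14 - 56 + 0)*191 = -70*191 = -13370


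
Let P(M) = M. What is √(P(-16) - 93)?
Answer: I*√109 ≈ 10.44*I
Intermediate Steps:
√(P(-16) - 93) = √(-16 - 93) = √(-109) = I*√109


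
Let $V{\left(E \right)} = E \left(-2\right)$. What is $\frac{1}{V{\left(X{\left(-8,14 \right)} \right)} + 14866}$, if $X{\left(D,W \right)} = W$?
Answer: $\frac{1}{14838} \approx 6.7395 \cdot 10^{-5}$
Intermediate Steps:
$V{\left(E \right)} = - 2 E$
$\frac{1}{V{\left(X{\left(-8,14 \right)} \right)} + 14866} = \frac{1}{\left(-2\right) 14 + 14866} = \frac{1}{-28 + 14866} = \frac{1}{14838}$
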